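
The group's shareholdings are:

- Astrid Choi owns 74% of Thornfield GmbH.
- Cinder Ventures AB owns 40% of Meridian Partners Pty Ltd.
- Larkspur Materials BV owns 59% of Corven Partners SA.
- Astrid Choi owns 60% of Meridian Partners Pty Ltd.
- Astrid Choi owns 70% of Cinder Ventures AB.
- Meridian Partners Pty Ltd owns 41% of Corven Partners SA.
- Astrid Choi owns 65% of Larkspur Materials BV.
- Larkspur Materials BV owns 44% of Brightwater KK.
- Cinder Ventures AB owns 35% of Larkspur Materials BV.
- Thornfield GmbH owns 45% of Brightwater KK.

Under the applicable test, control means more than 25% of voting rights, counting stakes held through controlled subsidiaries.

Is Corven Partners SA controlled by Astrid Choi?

Yes

Astrid holds 70% of Cinder, so Astrid controls Cinder.
Cinder and Astrid together hold 40% + 60% = 100% of Meridian, so Astrid controls Meridian.
Astrid and Cinder together hold 65% + 35% = 100% of Larkspur, so Astrid controls Larkspur.
Larkspur and Meridian together hold 59% + 41% = 100% of Corven, so Astrid controls Corven.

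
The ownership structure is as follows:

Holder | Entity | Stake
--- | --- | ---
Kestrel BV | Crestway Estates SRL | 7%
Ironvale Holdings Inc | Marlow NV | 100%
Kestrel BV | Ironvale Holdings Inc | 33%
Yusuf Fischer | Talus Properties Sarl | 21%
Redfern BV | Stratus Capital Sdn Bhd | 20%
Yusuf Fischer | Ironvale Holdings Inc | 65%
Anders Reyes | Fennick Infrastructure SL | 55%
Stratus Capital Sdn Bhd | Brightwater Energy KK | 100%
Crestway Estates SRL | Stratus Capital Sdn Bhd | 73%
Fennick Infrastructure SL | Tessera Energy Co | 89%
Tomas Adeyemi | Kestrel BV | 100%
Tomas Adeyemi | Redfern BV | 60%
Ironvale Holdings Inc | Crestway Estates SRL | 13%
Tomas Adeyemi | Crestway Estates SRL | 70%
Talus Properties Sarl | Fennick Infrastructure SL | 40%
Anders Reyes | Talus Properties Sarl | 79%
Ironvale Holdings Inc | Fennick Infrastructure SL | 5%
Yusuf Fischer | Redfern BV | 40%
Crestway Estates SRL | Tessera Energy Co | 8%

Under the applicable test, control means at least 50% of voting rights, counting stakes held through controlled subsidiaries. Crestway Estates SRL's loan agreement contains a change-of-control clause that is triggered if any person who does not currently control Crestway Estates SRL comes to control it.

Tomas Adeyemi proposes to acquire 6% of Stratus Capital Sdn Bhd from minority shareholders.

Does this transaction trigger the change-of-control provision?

The purchase changes only Tomas's holdings, so Tomas is the only person who could newly come to control Crestway.
Tomas holds 100% of Kestrel, so Tomas controls Kestrel.
Tomas and Kestrel together hold 70% + 7% = 77% of Crestway, so Tomas controls Crestway.
So Tomas already controls Crestway before the transaction.
After the purchase, Tomas holds 6% of Stratus directly.
Tomas controlled Crestway already, so this is not a new person acquiring control; every other person's position is unchanged or reduced.
No new person acquires control, so the clause is not triggered.

No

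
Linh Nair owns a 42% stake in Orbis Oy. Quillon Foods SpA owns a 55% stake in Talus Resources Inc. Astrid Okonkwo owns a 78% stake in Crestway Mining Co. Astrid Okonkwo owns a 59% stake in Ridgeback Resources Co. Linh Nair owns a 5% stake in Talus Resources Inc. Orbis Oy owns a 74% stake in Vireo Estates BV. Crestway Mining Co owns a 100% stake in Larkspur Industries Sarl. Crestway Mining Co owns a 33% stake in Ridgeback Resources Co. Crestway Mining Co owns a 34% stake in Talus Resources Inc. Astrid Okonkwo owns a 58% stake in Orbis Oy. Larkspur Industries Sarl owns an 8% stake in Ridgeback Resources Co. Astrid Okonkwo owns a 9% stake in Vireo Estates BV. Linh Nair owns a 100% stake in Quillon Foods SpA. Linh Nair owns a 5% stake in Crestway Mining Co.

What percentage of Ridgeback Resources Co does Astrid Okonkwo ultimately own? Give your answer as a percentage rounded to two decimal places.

90.98%

Astrid reaches Ridgeback along 3 paths.
Direct stake: 59% = 59%.
Via Crestway → Larkspur: 78% × 100% × 8% = 6.24%.
Via Crestway: 78% × 33% = 25.74%.
Total: 59% + 6.24% + 25.74% = 90.98%.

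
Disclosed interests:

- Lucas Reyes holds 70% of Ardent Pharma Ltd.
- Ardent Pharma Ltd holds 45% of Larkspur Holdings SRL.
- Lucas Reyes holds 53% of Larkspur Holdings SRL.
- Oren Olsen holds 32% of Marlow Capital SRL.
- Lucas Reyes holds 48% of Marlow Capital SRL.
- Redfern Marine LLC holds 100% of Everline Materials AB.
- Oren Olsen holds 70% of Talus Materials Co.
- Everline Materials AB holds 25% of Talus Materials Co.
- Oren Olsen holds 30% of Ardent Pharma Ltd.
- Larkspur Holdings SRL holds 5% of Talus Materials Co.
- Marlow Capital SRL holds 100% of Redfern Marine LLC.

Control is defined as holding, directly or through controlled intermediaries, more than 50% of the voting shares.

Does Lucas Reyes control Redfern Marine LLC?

Lucas holds 70% of Ardent, so Lucas controls Ardent.
Ardent and Lucas together hold 45% + 53% = 98% of Larkspur, so Lucas controls Larkspur.
Neither Lucas nor any entity Lucas controls holds any voting interest in Redfern.
So Lucas does not control Redfern.

No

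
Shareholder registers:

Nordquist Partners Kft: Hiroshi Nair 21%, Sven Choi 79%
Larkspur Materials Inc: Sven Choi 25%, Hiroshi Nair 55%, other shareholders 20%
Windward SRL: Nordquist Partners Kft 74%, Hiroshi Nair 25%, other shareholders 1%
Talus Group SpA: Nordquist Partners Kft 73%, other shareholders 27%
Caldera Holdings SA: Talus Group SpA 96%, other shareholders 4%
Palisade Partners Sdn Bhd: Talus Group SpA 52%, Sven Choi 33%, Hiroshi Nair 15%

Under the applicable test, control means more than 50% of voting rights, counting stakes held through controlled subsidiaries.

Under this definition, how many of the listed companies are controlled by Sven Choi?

Sven holds 79% of Nordquist, so Sven controls Nordquist.
Nordquist holds 74% of Windward, so Sven controls Windward.
Nordquist holds 73% of Talus, so Sven controls Talus.
Talus holds 96% of Caldera, so Sven controls Caldera.
Talus and Sven together hold 52% + 33% = 85% of Palisade, so Sven controls Palisade.
No other company's threshold is met.
Sven controls 5 companies.

5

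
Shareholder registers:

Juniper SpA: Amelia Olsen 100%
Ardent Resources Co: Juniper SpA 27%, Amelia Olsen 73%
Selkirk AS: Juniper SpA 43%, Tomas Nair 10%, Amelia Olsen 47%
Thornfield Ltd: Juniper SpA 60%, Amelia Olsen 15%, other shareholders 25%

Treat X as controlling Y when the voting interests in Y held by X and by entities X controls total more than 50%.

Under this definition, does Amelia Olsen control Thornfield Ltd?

Amelia holds 100% of Juniper, so Amelia controls Juniper.
Juniper and Amelia together hold 60% + 15% = 75% of Thornfield, so Amelia controls Thornfield.

Yes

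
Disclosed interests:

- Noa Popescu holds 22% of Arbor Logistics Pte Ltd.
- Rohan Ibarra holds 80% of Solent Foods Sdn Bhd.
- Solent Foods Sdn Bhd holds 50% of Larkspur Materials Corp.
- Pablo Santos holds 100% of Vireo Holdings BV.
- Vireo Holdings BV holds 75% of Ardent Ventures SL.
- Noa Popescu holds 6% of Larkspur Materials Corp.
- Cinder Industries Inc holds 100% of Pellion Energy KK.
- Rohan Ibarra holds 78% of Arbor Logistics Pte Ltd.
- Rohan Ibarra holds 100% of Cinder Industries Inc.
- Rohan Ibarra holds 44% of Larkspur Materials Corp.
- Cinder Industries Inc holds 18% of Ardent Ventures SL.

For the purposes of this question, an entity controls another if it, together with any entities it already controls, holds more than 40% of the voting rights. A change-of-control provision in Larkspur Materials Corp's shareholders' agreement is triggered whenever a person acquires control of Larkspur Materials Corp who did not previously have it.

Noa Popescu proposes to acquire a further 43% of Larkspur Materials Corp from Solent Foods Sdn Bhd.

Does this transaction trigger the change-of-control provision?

The purchase adds only to Noa's holdings (Solent's stake shrinks), so Noa is the only person who could newly come to control Larkspur.
Noa's largest direct stake is 22% in Arbor, which does not meet the threshold, so Noa controls no company.
In Larkspur, Noa's side holds only 6%, not > 40%.
So before the transaction, Noa does not control Larkspur.
After the purchase, Noa's direct stake in Larkspur rises to 6% + 43% = 49%, and Solent's stake falls to 7%.
Noa holds 49% of Larkspur, so Noa controls Larkspur.
Noa did not control Larkspur before and does after, so the clause is triggered.

Yes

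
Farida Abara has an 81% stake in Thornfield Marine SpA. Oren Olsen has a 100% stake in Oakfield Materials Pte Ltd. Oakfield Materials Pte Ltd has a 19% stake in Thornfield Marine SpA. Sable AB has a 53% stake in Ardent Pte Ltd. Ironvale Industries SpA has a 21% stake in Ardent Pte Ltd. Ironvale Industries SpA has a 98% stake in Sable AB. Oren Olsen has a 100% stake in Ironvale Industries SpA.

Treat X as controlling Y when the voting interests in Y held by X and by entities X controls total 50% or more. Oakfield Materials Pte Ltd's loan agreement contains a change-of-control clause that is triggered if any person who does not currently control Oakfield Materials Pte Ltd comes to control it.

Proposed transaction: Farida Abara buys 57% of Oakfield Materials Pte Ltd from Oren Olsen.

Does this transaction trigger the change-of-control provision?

The purchase adds only to Farida's holdings (Oren's stake shrinks), so Farida is the only person who could newly come to control Oakfield.
Farida holds 81% of Thornfield, so Farida controls Thornfield.
Neither Farida nor any entity Farida controls holds any voting interest in Oakfield.
So before the transaction, Farida does not control Oakfield.
After the purchase, Farida holds 57% of Oakfield directly, and Oren's stake falls to 43%.
Farida holds 57% of Oakfield, so Farida controls Oakfield.
Farida did not control Oakfield before and does after, so the clause is triggered.

Yes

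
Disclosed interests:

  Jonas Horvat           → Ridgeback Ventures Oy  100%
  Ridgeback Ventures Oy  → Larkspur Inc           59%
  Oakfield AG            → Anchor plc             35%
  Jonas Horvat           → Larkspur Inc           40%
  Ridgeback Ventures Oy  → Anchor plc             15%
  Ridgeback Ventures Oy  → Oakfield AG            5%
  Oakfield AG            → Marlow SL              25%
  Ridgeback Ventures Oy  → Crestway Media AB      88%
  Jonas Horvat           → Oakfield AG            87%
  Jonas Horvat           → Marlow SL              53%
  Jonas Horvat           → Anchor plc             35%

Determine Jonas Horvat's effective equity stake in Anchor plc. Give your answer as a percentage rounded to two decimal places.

82.20%

Jonas reaches Anchor along 4 paths.
Via Ridgeback → Oakfield: 100% × 5% × 35% = 1.75%.
Via Oakfield: 87% × 35% = 30.45%.
Direct stake: 35% = 35%.
Via Ridgeback: 100% × 15% = 15%.
Total: 1.75% + 30.45% + 35% + 15% = 82.2%.
Rounded: 82.20%.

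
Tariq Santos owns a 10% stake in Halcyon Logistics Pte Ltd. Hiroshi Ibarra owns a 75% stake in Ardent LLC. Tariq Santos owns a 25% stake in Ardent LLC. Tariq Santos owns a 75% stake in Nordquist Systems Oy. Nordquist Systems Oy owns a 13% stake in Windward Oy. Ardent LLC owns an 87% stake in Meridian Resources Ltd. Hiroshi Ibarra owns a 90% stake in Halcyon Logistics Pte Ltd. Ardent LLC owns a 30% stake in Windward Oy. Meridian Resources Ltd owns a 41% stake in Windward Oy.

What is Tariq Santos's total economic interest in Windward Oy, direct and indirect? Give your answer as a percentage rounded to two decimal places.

Tariq reaches Windward along 3 paths.
Via Ardent: 25% × 30% = 7.5%.
Via Ardent → Meridian: 25% × 87% × 41% = 8.9175%.
Via Nordquist: 75% × 13% = 9.75%.
Total: 7.5% + 8.9175% + 9.75% = 26.1675%.
Rounded: 26.17%.

26.17%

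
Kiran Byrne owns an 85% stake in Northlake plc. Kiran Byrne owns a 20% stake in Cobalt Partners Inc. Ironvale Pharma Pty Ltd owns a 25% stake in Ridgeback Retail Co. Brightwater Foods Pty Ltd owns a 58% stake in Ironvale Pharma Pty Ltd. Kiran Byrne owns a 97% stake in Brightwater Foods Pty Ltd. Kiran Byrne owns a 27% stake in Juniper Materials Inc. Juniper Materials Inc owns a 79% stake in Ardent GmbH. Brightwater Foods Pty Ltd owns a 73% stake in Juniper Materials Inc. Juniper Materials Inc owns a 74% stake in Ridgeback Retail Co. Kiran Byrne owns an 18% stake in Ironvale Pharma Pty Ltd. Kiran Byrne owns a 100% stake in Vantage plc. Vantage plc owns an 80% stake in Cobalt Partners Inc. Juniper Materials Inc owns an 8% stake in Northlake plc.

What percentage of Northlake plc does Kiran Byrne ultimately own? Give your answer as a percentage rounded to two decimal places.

92.82%

Kiran reaches Northlake along 3 paths.
Via Juniper: 27% × 8% = 2.16%.
Via Brightwater → Juniper: 97% × 73% × 8% = 5.6648%.
Direct stake: 85% = 85%.
Total: 2.16% + 5.6648% + 85% = 92.8248%.
Rounded: 92.82%.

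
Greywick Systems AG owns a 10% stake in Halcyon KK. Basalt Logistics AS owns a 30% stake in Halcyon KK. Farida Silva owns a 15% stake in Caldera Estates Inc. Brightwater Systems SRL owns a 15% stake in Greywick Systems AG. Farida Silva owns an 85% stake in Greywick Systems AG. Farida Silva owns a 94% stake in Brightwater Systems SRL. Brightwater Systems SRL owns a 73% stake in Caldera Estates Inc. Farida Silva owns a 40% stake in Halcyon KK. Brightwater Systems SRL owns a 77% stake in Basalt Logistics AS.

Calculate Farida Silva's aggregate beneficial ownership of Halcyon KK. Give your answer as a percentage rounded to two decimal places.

Farida reaches Halcyon along 4 paths.
Via Brightwater → Basalt: 94% × 77% × 30% = 21.714%.
Via Greywick: 85% × 10% = 8.5%.
Via Brightwater → Greywick: 94% × 15% × 10% = 1.41%.
Direct stake: 40% = 40%.
Total: 21.714% + 8.5% + 1.41% + 40% = 71.624%.
Rounded: 71.62%.

71.62%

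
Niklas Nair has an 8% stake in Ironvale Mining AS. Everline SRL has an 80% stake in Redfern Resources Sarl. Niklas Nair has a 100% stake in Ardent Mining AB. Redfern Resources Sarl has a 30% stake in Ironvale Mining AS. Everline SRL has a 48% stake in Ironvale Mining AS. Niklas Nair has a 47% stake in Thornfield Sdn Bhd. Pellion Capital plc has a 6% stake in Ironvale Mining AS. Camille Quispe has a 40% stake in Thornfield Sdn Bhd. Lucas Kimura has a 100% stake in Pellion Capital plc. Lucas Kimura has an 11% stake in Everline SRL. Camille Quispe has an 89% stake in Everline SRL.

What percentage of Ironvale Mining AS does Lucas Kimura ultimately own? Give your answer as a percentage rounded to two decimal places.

13.92%

Lucas reaches Ironvale along 3 paths.
Via Everline: 11% × 48% = 5.28%.
Via Everline → Redfern: 11% × 80% × 30% = 2.64%.
Via Pellion: 100% × 6% = 6%.
Total: 5.28% + 2.64% + 6% = 13.92%.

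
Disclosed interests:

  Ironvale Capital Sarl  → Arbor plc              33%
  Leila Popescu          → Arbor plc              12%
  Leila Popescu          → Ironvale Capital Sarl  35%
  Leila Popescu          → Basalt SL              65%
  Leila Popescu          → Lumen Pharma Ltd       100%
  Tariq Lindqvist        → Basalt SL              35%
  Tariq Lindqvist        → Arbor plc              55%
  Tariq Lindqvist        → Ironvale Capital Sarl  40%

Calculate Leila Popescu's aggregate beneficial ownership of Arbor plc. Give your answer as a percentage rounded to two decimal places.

Leila reaches Arbor along 2 paths.
Via Ironvale: 35% × 33% = 11.55%.
Direct stake: 12% = 12%.
Total: 11.55% + 12% = 23.55%.

23.55%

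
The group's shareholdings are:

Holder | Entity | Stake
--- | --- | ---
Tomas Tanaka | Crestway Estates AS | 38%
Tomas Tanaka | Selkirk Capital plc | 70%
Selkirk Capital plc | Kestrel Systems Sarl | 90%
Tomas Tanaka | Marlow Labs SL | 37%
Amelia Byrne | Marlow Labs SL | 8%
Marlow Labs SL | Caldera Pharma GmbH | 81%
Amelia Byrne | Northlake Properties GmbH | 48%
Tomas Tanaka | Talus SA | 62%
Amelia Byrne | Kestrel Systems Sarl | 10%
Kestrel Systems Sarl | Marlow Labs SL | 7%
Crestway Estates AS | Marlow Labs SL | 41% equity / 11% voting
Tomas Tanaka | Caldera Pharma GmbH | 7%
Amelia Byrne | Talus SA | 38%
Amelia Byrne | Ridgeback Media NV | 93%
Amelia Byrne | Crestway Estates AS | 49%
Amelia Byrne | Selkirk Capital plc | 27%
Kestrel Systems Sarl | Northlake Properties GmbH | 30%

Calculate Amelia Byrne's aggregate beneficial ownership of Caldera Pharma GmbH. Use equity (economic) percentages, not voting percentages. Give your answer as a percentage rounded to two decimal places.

24.70%

Amelia reaches Caldera along 4 paths.
Via Selkirk → Kestrel → Marlow: 27% × 90% × 7% × 81% = 1.37781%.
Via Kestrel → Marlow: 10% × 7% × 81% = 0.567%.
Via Crestway → Marlow: 49% × 41% × 81% = 16.2729%.
Via Marlow: 8% × 81% = 6.48%.
Total: 1.37781% + 0.567% + 16.2729% + 6.48% = 24.69771%.
Rounded: 24.70%.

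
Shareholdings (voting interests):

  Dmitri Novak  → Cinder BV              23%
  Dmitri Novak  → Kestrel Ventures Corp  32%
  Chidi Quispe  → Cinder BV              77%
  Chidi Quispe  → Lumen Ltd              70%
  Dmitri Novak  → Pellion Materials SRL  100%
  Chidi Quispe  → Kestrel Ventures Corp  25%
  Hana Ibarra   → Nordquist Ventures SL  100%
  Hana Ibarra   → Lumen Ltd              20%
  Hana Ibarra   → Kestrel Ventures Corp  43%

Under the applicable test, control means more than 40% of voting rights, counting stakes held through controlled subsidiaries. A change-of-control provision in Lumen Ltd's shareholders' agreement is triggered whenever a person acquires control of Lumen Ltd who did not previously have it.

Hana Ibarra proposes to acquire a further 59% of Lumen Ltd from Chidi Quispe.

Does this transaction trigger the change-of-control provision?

The purchase adds only to Hana's holdings (Chidi's stake shrinks), so Hana is the only person who could newly come to control Lumen.
Hana holds 100% of Nordquist, so Hana controls Nordquist.
Hana holds 43% of Kestrel, so Hana controls Kestrel.
In Lumen, Hana's side holds only 20%, not > 40%.
So before the transaction, Hana does not control Lumen.
After the purchase, Hana's direct stake in Lumen rises to 20% + 59% = 79%, and Chidi's stake falls to 11%.
Hana holds 79% of Lumen, so Hana controls Lumen.
Hana did not control Lumen before and does after, so the clause is triggered.

Yes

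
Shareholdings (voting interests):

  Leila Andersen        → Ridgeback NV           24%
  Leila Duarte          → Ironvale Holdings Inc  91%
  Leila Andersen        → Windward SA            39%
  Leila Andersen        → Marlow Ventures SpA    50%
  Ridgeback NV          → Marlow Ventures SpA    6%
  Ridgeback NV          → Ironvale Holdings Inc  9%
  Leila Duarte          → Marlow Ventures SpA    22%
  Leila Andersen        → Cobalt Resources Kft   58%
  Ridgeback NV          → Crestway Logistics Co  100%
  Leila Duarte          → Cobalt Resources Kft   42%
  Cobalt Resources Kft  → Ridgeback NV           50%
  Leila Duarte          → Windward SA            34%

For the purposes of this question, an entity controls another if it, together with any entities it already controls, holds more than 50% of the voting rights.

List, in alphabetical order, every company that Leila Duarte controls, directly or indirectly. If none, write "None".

Ironvale Holdings Inc

Leila Duarte holds 91% of Ironvale, so Leila Duarte controls Ironvale.
No other company's threshold is met.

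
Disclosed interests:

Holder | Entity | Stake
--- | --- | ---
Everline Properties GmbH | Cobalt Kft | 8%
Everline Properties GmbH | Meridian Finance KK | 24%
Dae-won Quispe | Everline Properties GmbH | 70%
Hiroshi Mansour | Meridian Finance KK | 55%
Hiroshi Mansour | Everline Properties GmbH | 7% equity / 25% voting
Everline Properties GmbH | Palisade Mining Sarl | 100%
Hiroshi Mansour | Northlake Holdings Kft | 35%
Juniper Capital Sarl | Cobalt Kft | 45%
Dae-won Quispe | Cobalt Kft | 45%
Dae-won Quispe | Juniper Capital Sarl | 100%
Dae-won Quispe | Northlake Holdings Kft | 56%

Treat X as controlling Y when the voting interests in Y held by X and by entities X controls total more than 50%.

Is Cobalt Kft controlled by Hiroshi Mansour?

Hiroshi holds 55% of Meridian, so Hiroshi controls Meridian.
Neither Hiroshi nor any entity Hiroshi controls holds any voting interest in Cobalt.
So Hiroshi does not control Cobalt.

No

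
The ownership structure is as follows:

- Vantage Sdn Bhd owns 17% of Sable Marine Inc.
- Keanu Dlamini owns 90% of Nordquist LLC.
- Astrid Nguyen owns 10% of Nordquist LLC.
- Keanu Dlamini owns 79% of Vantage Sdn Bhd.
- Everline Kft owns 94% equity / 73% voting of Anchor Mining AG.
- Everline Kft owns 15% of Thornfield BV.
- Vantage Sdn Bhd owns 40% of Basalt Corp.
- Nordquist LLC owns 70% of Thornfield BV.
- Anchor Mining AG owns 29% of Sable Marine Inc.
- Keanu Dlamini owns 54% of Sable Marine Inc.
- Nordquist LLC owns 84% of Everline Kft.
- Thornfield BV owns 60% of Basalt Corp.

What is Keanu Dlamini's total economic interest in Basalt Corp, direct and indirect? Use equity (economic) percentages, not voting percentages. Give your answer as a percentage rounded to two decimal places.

Keanu reaches Basalt along 3 paths.
Via Vantage: 79% × 40% = 31.6%.
Via Nordquist → Thornfield: 90% × 70% × 60% = 37.8%.
Via Nordquist → Everline → Thornfield: 90% × 84% × 15% × 60% = 6.804%.
Total: 31.6% + 37.8% + 6.804% = 76.204%.
Rounded: 76.20%.

76.20%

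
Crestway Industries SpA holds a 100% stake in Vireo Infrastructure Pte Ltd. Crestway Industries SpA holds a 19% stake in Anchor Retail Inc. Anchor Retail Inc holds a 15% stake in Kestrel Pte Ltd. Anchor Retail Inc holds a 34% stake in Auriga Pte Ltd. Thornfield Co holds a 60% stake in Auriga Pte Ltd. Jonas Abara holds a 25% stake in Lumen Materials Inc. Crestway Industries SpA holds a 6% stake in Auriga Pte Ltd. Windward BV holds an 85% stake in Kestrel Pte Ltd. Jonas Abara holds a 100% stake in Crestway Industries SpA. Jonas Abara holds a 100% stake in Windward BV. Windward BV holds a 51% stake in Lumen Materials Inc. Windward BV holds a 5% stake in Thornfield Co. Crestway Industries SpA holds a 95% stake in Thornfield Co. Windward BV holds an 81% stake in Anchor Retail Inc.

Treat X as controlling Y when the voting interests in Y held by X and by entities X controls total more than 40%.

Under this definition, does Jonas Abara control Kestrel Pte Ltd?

Yes

Jonas holds 100% of Windward, so Jonas controls Windward.
Jonas holds 100% of Crestway, so Jonas controls Crestway.
Windward and Crestway together hold 81% + 19% = 100% of Anchor, so Jonas controls Anchor.
Anchor and Windward together hold 15% + 85% = 100% of Kestrel, so Jonas controls Kestrel.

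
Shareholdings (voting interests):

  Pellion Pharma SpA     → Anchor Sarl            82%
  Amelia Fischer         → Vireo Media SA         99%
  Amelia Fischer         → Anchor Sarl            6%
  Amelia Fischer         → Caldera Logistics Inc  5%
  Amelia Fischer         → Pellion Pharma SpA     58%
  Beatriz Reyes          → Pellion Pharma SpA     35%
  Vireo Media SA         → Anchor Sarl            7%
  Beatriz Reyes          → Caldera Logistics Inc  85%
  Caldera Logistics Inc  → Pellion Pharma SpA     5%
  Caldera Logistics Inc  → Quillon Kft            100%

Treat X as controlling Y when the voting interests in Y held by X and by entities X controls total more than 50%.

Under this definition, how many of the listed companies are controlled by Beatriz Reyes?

2

Beatriz holds 85% of Caldera, so Beatriz controls Caldera.
Caldera holds 100% of Quillon, so Beatriz controls Quillon.
No other company's threshold is met.
Beatriz controls 2 companies.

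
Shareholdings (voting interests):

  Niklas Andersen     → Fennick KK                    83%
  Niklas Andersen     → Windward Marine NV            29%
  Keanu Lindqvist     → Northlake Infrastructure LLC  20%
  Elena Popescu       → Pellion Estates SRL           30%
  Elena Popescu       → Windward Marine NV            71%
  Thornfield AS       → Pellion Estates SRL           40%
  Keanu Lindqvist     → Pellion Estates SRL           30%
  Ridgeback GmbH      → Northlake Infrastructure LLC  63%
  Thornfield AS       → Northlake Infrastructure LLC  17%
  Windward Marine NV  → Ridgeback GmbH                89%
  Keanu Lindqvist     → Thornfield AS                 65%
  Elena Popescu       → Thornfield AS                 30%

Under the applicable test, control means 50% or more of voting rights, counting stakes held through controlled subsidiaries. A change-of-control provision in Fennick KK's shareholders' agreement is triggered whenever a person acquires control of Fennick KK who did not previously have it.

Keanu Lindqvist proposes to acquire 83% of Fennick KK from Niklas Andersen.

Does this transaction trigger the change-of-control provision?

The purchase adds only to Keanu's holdings (Niklas's stake shrinks), so Keanu is the only person who could newly come to control Fennick.
Keanu holds 65% of Thornfield, so Keanu controls Thornfield.
Thornfield and Keanu together hold 40% + 30% = 70% of Pellion, so Keanu controls Pellion.
Neither Keanu nor any entity Keanu controls holds any voting interest in Fennick.
So before the transaction, Keanu does not control Fennick.
After the purchase, Keanu holds 83% of Fennick directly, and Niklas's stake falls to 0%.
Keanu holds 83% of Fennick, so Keanu controls Fennick.
Keanu did not control Fennick before and does after, so the clause is triggered.

Yes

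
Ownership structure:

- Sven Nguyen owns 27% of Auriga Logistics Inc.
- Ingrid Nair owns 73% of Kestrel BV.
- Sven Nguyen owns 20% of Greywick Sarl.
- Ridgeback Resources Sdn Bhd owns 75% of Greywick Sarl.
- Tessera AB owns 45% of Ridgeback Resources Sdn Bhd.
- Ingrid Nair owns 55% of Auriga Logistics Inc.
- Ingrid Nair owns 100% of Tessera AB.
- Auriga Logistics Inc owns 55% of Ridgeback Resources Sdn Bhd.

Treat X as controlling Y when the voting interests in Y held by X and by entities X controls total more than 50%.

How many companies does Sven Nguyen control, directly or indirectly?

Sven's largest direct stake is 27% in Auriga, which does not meet the threshold.
Sven controls 0 companies.

0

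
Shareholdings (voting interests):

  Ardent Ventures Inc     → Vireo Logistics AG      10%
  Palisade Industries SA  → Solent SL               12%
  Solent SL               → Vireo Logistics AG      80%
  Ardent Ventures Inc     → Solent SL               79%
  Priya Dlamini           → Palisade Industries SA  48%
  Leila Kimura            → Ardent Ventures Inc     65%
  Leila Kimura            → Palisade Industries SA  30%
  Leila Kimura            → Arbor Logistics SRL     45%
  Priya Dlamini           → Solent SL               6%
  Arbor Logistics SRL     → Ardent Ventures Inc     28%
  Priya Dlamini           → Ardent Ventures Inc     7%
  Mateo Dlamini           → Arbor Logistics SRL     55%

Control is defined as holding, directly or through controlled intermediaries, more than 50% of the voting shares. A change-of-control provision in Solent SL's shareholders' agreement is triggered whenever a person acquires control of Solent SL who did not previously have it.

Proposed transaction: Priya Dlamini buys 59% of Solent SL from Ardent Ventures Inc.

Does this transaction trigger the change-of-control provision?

Yes

The purchase adds only to Priya's holdings (Ardent's stake shrinks), so Priya is the only person who could newly come to control Solent.
Priya's largest direct stake is 48% in Palisade, which does not meet the threshold, so Priya controls no company.
In Solent, Priya's side holds only 6%, not > 50%.
So before the transaction, Priya does not control Solent.
After the purchase, Priya's direct stake in Solent rises to 6% + 59% = 65%, and Ardent's stake falls to 20%.
Priya holds 65% of Solent, so Priya controls Solent.
Priya did not control Solent before and does after, so the clause is triggered.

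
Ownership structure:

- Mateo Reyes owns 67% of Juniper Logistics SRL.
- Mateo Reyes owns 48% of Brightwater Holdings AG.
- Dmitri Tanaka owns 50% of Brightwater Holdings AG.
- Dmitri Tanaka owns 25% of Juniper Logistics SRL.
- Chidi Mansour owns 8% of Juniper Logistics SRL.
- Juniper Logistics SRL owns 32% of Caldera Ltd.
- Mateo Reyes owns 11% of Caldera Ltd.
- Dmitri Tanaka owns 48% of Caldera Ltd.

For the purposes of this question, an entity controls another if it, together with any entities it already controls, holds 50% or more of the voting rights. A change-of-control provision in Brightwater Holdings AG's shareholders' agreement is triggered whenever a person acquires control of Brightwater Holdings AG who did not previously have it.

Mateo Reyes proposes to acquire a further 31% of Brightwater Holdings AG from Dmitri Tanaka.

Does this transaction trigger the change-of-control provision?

The purchase adds only to Mateo's holdings (Dmitri's stake shrinks), so Mateo is the only person who could newly come to control Brightwater.
Mateo holds 67% of Juniper, so Mateo controls Juniper.
In Brightwater, Mateo's side holds only 48%, not ≥ 50%.
So before the transaction, Mateo does not control Brightwater.
After the purchase, Mateo's direct stake in Brightwater rises to 48% + 31% = 79%, and Dmitri's stake falls to 19%.
Mateo holds 79% of Brightwater, so Mateo controls Brightwater.
Mateo did not control Brightwater before and does after, so the clause is triggered.

Yes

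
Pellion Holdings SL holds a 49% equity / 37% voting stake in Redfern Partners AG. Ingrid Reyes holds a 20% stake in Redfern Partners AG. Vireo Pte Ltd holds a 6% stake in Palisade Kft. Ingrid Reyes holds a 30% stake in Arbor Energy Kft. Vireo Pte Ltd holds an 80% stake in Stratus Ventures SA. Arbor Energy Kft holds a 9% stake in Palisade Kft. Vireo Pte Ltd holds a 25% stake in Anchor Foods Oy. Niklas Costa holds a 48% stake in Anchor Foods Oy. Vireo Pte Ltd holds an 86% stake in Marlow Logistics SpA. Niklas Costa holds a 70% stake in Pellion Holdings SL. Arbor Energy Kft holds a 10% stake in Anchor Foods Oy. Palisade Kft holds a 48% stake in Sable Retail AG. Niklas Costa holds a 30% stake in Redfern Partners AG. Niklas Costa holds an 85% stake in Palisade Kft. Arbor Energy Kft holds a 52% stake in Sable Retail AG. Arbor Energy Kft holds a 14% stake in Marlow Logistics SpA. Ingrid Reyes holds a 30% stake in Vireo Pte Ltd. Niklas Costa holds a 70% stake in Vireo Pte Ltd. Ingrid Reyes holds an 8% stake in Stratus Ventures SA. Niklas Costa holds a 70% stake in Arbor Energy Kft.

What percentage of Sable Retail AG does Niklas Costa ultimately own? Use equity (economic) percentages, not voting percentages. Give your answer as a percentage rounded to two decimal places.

82.24%

Niklas reaches Sable along 4 paths.
Via Arbor: 70% × 52% = 36.4%.
Via Palisade: 85% × 48% = 40.8%.
Via Arbor → Palisade: 70% × 9% × 48% = 3.024%.
Via Vireo → Palisade: 70% × 6% × 48% = 2.016%.
Total: 36.4% + 40.8% + 3.024% + 2.016% = 82.24%.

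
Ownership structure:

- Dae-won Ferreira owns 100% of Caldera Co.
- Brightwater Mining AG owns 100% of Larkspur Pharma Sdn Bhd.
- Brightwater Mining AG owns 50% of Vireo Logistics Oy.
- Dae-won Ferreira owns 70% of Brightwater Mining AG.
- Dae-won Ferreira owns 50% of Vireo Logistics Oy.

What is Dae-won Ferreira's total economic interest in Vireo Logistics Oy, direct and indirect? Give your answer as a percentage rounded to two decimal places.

Dae-won reaches Vireo along 2 paths.
Via Brightwater: 70% × 50% = 35%.
Direct stake: 50% = 50%.
Total: 35% + 50% = 85%.
Rounded: 85.00%.

85.00%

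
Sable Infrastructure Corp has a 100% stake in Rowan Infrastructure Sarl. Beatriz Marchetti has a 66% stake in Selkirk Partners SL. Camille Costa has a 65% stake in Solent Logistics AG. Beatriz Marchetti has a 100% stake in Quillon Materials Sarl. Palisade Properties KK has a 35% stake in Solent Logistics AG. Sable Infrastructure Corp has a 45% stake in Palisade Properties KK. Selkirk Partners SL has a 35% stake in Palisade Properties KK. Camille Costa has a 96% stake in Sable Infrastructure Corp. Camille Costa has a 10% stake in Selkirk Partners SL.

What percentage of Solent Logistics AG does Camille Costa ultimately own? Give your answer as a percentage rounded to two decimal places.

81.35%

Camille reaches Solent along 3 paths.
Via Sable → Palisade: 96% × 45% × 35% = 15.12%.
Via Selkirk → Palisade: 10% × 35% × 35% = 1.225%.
Direct stake: 65% = 65%.
Total: 15.12% + 1.225% + 65% = 81.345%.
Rounded: 81.35%.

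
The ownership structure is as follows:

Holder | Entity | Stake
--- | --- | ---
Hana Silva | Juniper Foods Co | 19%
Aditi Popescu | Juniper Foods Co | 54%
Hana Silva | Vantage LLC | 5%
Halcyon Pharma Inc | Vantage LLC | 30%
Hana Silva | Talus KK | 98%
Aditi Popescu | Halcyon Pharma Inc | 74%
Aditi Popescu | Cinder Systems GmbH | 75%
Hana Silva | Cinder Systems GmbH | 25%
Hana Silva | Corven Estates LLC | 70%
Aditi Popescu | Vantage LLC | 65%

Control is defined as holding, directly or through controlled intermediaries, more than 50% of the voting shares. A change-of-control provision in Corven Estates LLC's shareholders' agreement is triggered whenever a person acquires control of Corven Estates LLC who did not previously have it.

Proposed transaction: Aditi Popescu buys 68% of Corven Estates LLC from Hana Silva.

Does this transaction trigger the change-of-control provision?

Yes

The purchase adds only to Aditi's holdings (Hana's stake shrinks), so Aditi is the only person who could newly come to control Corven.
Aditi holds 74% of Halcyon, so Aditi controls Halcyon.
Aditi holds 75% of Cinder, so Aditi controls Cinder.
Aditi holds 54% of Juniper, so Aditi controls Juniper.
Halcyon and Aditi together hold 30% + 65% = 95% of Vantage, so Aditi controls Vantage.
Neither Aditi nor any entity Aditi controls holds any voting interest in Corven.
So before the transaction, Aditi does not control Corven.
After the purchase, Aditi holds 68% of Corven directly, and Hana's stake falls to 2%.
Aditi holds 68% of Corven, so Aditi controls Corven.
Aditi did not control Corven before and does after, so the clause is triggered.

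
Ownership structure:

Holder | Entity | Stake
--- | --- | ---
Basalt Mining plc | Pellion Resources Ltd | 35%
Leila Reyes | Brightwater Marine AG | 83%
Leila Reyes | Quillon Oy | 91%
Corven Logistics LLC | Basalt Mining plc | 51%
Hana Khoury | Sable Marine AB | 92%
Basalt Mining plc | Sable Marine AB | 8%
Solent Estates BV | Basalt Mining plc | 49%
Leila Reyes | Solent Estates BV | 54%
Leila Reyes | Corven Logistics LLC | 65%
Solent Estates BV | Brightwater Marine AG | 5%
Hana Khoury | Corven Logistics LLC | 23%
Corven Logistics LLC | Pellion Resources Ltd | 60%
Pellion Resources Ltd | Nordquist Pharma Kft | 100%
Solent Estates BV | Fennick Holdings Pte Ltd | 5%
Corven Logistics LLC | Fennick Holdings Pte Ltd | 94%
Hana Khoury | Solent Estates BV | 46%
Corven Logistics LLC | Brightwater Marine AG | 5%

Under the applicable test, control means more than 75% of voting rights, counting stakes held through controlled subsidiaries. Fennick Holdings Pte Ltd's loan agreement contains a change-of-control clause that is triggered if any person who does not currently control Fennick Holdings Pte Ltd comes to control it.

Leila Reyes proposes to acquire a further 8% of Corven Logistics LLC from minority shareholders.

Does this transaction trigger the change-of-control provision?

No

The purchase changes only Leila's holdings, so Leila is the only person who could newly come to control Fennick.
Leila holds 83% of Brightwater, so Leila controls Brightwater.
Leila holds 91% of Quillon, so Leila controls Quillon.
Neither Leila nor any entity Leila controls holds any voting interest in Fennick.
So before the transaction, Leila does not control Fennick.
After the purchase, Leila's direct stake in Corven rises to 65% + 8% = 73%.
Leila's side now holds 73% of Corven, not > 75%, so Leila still does not control Corven.
After the transaction, neither Leila nor any entity Leila controls holds a voting interest in Fennick, so Leila still does not control it.
No new person acquires control, so the clause is not triggered.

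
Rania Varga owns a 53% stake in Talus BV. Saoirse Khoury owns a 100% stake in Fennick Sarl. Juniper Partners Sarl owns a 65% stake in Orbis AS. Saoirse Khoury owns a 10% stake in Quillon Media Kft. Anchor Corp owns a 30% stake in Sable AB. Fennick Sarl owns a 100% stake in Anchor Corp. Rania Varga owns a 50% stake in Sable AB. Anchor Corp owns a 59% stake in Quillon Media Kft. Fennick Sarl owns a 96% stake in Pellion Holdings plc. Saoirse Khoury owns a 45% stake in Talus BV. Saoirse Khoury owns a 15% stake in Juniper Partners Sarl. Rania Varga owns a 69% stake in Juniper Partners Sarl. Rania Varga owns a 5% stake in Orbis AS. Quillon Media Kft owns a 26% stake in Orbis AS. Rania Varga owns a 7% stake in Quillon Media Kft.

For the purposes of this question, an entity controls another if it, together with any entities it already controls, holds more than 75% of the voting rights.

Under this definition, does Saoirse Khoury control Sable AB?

Saoirse holds 100% of Fennick, so Saoirse controls Fennick.
Fennick holds 100% of Anchor, so Saoirse controls Anchor.
Fennick holds 96% of Pellion, so Saoirse controls Pellion.
In Sable, Saoirse's side holds only 30%, not > 75%.
So Saoirse does not control Sable.

No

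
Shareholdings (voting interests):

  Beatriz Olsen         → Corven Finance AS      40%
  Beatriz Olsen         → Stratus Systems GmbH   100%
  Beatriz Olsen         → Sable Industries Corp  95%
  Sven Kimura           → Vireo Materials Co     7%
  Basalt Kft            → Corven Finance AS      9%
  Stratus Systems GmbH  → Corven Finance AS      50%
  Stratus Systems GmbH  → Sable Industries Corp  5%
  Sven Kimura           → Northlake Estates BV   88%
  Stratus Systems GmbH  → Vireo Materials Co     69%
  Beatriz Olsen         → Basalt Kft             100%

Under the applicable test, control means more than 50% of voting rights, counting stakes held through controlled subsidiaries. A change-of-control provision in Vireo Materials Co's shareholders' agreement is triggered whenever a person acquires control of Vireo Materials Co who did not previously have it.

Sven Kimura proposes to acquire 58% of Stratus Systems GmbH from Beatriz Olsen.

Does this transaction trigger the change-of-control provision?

The purchase adds only to Sven's holdings (Beatriz's stake shrinks), so Sven is the only person who could newly come to control Vireo.
Sven holds 88% of Northlake, so Sven controls Northlake.
In Vireo, Sven's side holds only 7%, not > 50%.
So before the transaction, Sven does not control Vireo.
After the purchase, Sven holds 58% of Stratus directly, and Beatriz's stake falls to 42%.
Sven holds 58% of Stratus, so Sven controls Stratus.
Stratus and Sven together hold 69% + 7% = 76% of Vireo, so Sven controls Vireo.
Sven did not control Vireo before and does after, so the clause is triggered.

Yes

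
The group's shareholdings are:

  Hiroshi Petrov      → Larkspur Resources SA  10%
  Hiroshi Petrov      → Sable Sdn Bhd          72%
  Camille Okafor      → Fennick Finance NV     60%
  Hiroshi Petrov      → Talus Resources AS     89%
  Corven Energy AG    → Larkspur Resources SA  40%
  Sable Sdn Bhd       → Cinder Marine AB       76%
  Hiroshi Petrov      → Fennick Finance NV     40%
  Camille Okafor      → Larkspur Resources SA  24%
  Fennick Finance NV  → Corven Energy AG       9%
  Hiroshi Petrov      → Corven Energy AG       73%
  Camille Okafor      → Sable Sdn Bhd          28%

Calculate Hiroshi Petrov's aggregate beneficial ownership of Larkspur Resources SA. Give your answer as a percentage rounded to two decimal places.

40.64%

Hiroshi reaches Larkspur along 3 paths.
Via Corven: 73% × 40% = 29.2%.
Via Fennick → Corven: 40% × 9% × 40% = 1.44%.
Direct stake: 10% = 10%.
Total: 29.2% + 1.44% + 10% = 40.64%.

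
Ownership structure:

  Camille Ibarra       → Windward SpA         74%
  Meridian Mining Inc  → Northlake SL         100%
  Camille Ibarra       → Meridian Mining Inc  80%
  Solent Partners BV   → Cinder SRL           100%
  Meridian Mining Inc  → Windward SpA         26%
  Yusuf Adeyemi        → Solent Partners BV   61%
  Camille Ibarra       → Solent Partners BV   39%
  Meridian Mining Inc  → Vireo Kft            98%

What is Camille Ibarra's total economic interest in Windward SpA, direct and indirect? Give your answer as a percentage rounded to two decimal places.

Camille reaches Windward along 2 paths.
Via Meridian: 80% × 26% = 20.8%.
Direct stake: 74% = 74%.
Total: 20.8% + 74% = 94.8%.
Rounded: 94.80%.

94.80%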